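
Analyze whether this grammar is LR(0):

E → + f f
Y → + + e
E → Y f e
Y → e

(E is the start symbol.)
Yes, the grammar is LR(0)

A grammar is LR(0) if no state in the canonical LR(0) collection has:
  - both a shift item (dot before a terminal) and a complete item (shift-reduce conflict), or
  - two or more complete items (reduce-reduce conflict; the accept item [E' → E .] counts as a complete item here).

Augment with E' → E and build the canonical LR(0) collection (I0 = CLOSURE({[E' → . E]}), then GOTO on every symbol after a dot until no new states appear). It has 11 states:
  I0: { [E → . + f f], [E → . Y f e], [E' → . E], [Y → . + + e], [Y → . e] }  — shift
  I1: { [E → + . f f], [Y → + . + e] }  — shift
  I2: { [E' → E .] }  — accept
  I3: { [E → Y . f e] }  — shift
  I4: { [Y → e .] }  — reduce
  I5: { [E → Y f . e] }  — shift
  I6: { [E → Y f e .] }  — reduce
  I7: { [Y → + + . e] }  — shift
  I8: { [E → + f . f] }  — shift
  I9: { [E → + f f .] }  — reduce
  I10: { [Y → + + e .] }  — reduce

Every state is either a pure shift/goto state or contains exactly one complete item and nothing to shift — no conflicts. The grammar is LR(0).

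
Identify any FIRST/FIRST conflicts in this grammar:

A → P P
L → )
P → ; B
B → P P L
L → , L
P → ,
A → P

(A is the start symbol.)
A FIRST/FIRST conflict occurs when two productions N → α and N → β for the same non-terminal have FIRST(α) ∩ FIRST(β) ≠ ∅ (with ε ∈ FIRST of a nullable right-hand side, so two nullable alternatives also conflict).

FIRST sets of the non-terminals at (or reachable through a nullable prefix from) the front of some alternative:
  FIRST(P) = { ',', ';' }

Productions for A:
  A → P P: FIRST = { ',', ';' }
  A → P: FIRST = { ',', ';' }
Productions for L:
  L → ): FIRST = { ')' }
  L → , L: FIRST = { ',' }
Productions for P:
  P → ; B: FIRST = { ';' }
  P → ,: FIRST = { ',' }
B has only one production, so no FIRST/FIRST conflict is possible there.

Conflict for A: A → P P and A → P
  Overlap: { ',', ';' }

Answer: Yes. A → P P / A → P on { ',', ';' }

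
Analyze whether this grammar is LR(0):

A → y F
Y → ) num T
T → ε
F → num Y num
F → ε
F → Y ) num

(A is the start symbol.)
A grammar is LR(0) if no state in the canonical LR(0) collection has:
  - both a shift item (dot before a terminal) and a complete item (shift-reduce conflict), or
  - two or more complete items (reduce-reduce conflict; the accept item [A' → A .] counts as a complete item here).

Augment with A' → A and build the canonical LR(0) collection (I0 = CLOSURE({[A' → . A]}), then GOTO on every symbol after a dot until no new states appear). It has 13 states:
  I0: { [A → . y F], [A' → . A] }  — shift
  I1: { [A' → A .] }  — accept
  I2: { [A → y . F], [F → . Y ) num], [F → . num Y num], [F → .], [Y → . ) num T] }  — shift, reduce
  I3: { [Y → ) . num T] }  — shift
  I4: { [A → y F .] }  — reduce
  I5: { [F → Y . ) num] }  — shift
  I6: { [F → num . Y num], [Y → . ) num T] }  — shift
  I7: { [F → num Y . num] }  — shift
  I8: { [F → num Y num .] }  — reduce
  I9: { [F → Y ) . num] }  — shift
  I10: { [F → Y ) num .] }  — reduce
  I11: { [T → .], [Y → ) num . T] }  — reduce
  I12: { [Y → ) num T .] }  — reduce

Conflict in state I2:
  Shift-reduce conflict between [F → .] and [F → . num Y num]
So the grammar is NOT LR(0).

Answer: No. Shift-reduce conflict between [F → .] and [F → . num Y num]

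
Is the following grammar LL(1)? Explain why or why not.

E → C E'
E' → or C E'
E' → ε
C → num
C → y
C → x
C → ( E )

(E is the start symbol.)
A grammar is LL(1) if for each non-terminal N with multiple productions, the predict sets of those productions are pairwise disjoint, where PREDICT(N → α) = (FIRST(α) \ {ε}) ∪ (FOLLOW(N) if α ⇒* ε).

Relevant sets:
  FOLLOW(E') = { $, ')' }

For E':
  PREDICT(E' → or C E') = { 'or' }
  PREDICT(E' → ε) = { $, ')' }
For C:
  PREDICT(C → num) = { 'num' }
  PREDICT(C → y) = { 'y' }
  PREDICT(C → x) = { 'x' }
  PREDICT(C → '(' E ')') = { '(' }
E has a single production, so nothing to check there.

All predict sets are disjoint. The grammar IS LL(1).

Answer: Yes, the grammar is LL(1).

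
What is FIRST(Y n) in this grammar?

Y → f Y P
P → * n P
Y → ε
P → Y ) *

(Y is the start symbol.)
FIRST sets of the non-terminals involved (from the grammar, by fixed-point iteration):
  FIRST(Y) = { 'f', ε }

To compute FIRST(Y n), process the symbols left to right:
Symbol Y is a non-terminal. Add FIRST(Y) \ {ε} = { 'f' }
Y is nullable (ε ∈ FIRST(Y)), continue to the next symbol.
Symbol n is a terminal. Add 'n' and stop.
FIRST(Y n) = { 'f', 'n' }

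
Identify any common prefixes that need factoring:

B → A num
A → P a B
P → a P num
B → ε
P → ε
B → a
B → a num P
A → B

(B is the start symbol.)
Left-factoring is needed when two productions for the same non-terminal
share a common prefix on the right-hand side.

Productions for B:
  B → A num
  B → ε
  B → a
  B → a num P
Productions for A:
  A → P a B
  A → B
Productions for P:
  P → a P num
  P → ε

Found common prefix 'a' in productions for B

Answer: Yes, B has productions with common prefix 'a'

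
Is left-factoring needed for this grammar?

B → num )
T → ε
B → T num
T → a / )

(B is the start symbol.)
No, left-factoring is not needed

Left-factoring is needed when two productions for the same non-terminal
share a common prefix on the right-hand side.

Productions for B:
  B → num )
  B → T num
Productions for T:
  T → ε
  T → a / )

No common prefixes found.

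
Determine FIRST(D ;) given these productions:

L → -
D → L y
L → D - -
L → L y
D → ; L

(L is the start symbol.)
FIRST sets of the non-terminals involved (from the grammar, by fixed-point iteration):
  FIRST(D) = { '-', ';' }

To compute FIRST(D ;), process the symbols left to right:
Symbol D is a non-terminal. Add FIRST(D) \ {ε} = { '-', ';' }
D is not nullable (ε ∉ FIRST(D)), so stop here.
FIRST(D ;) = { '-', ';' }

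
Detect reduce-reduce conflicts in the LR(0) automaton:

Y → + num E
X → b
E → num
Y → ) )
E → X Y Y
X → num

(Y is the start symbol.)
A reduce-reduce conflict occurs when an LR(0) state has two complete items [A → α .] and [B → β .] — both call for a reduction, and with no lookahead the parser cannot choose between them.

Augment with Y' → Y and build the canonical LR(0) collection (I0 = CLOSURE({[Y' → . Y]}), then GOTO on every symbol after a dot until no new states appear). It has 12 states:
  I0: { [Y → . ) )], [Y → . + num E], [Y' → . Y] }  — shift
  I1: { [Y → ) . )] }  — shift
  I2: { [Y → + . num E] }  — shift
  I3: { [Y' → Y .] }  — accept
  I4: { [E → . X Y Y], [E → . num], [X → . b], [X → . num], [Y → + num . E] }  — shift
  I5: { [Y → + num E .] }  — reduce
  I6: { [E → X . Y Y], [Y → . ) )], [Y → . + num E] }  — shift
  I7: { [X → b .] }  — reduce
  I8: { [E → num .], [X → num .] }  — 2 reduces
  I9: { [E → X Y . Y], [Y → . ) )], [Y → . + num E] }  — shift
  I10: { [E → X Y Y .] }  — reduce
  I11: { [Y → ) ) .] }  — reduce

I8 contains complete items [E → num .], [X → num .] — reduce-reduce conflict.

Answer: Yes — I8: [E → num .] vs [X → num .]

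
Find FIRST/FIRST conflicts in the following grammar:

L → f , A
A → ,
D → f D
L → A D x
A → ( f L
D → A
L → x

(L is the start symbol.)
No FIRST/FIRST conflicts.

FIRST sets of the non-terminals at (or reachable through a nullable prefix from) the front of some alternative:
  FIRST(A) = { '(', ',' }

Productions for L:
  L → f , A: FIRST = { 'f' }
  L → A D x: FIRST = { '(', ',' }
  L → x: FIRST = { 'x' }
Productions for A:
  A → ,: FIRST = { ',' }
  A → ( f L: FIRST = { '(' }
Productions for D:
  D → f D: FIRST = { 'f' }
  D → A: FIRST = { '(', ',' }

All alternatives of each non-terminal have pairwise disjoint FIRST sets.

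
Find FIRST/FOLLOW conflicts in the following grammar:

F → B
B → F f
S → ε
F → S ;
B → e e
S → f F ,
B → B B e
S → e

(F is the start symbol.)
No FIRST/FOLLOW conflicts.

Nullable non-terminals: S.

S: nullable alternative(s) S → ε; FOLLOW(S) = { ';' }
  S → ε: FIRST \ {ε} = { } — this is the only nullable alternative, skip
  S → f F ,: FIRST \ {ε} = { 'f' } — disjoint from FOLLOW(S)
  S → e: FIRST \ {ε} = { 'e' } — disjoint from FOLLOW(S)

B, F have no nullable alternative, so no FIRST/FOLLOW check is needed there.

No FIRST/FOLLOW conflicts found.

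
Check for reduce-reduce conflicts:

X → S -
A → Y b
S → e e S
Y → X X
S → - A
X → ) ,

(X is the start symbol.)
A reduce-reduce conflict occurs when an LR(0) state has two complete items [A → α .] and [B → β .] — both call for a reduction, and with no lookahead the parser cannot choose between them.

Augment with X' → X and build the canonical LR(0) collection (I0 = CLOSURE({[X' → . X]}), then GOTO on every symbol after a dot until no new states appear). It has 15 states:
  I0: { [S → . - A], [S → . e e S], [X → . ) ,], [X → . S -], [X' → . X] }  — shift
  I1: { [X → ) . ,] }  — shift
  I2: { [A → . Y b], [S → - . A], [S → . - A], [S → . e e S], [X → . ) ,], [X → . S -], [Y → . X X] }  — shift
  I3: { [X → S . -] }  — shift
  I4: { [X' → X .] }  — accept
  I5: { [S → e . e S] }  — shift
  I6: { [S → . - A], [S → . e e S], [S → e e . S] }  — shift
  I7: { [S → e e S .] }  — reduce
  I8: { [X → S - .] }  — reduce
  I9: { [S → - A .] }  — reduce
  I10: { [S → . - A], [S → . e e S], [X → . ) ,], [X → . S -], [Y → X . X] }  — shift
  I11: { [A → Y . b] }  — shift
  I12: { [A → Y b .] }  — reduce
  I13: { [Y → X X .] }  — reduce
  I14: { [X → ) , .] }  — reduce

No state contains more than one complete item.

Answer: No reduce-reduce conflicts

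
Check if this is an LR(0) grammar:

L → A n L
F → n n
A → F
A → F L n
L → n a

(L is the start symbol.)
No. Shift-reduce conflict between [A → F .] and [F → . n n]

Augment with L' → L and build the canonical LR(0) collection (I0 = CLOSURE({[L' → . L]}), then GOTO on every symbol after a dot until no new states appear). It has 11 states:
  I0: { [A → . F L n], [A → . F], [F → . n n], [L → . A n L], [L → . n a], [L' → . L] }  — shift
  I1: { [L → A . n L] }  — shift
  I2: { [A → . F L n], [A → . F], [A → F . L n], [A → F .], [F → . n n], [L → . A n L], [L → . n a] }  — shift, reduce
  I3: { [L' → L .] }  — accept
  I4: { [F → n . n], [L → n . a] }  — shift
  I5: { [L → n a .] }  — reduce
  I6: { [F → n n .] }  — reduce
  I7: { [A → F L . n] }  — shift
  I8: { [A → F L n .] }  — reduce
  I9: { [A → . F L n], [A → . F], [F → . n n], [L → . A n L], [L → . n a], [L → A n . L] }  — shift
  I10: { [L → A n L .] }  — reduce

Conflict in state I2:
  Shift-reduce conflict between [A → F .] and [F → . n n]
So the grammar is NOT LR(0).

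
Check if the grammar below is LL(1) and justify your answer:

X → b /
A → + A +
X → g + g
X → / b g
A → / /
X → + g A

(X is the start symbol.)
Yes, the grammar is LL(1).

For X:
  PREDICT(X → b '/') = { 'b' }
  PREDICT(X → g '+' g) = { 'g' }
  PREDICT(X → '/' b g) = { '/' }
  PREDICT(X → '+' g A) = { '+' }
For A:
  PREDICT(A → '+' A '+') = { '+' }
  PREDICT(A → '/' '/') = { '/' }

All predict sets are disjoint. The grammar IS LL(1).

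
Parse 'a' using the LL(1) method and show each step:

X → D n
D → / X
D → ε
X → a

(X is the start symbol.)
LL(1) parsing maintains a stack (initially the start symbol over $) and the input. At each step: if the stack top is a terminal, match it against the current input token; if it is a non-terminal N, replace it with the RHS of M[N, lookahead] (the unique production whose predict set contains the lookahead).

Stack is shown with the top on the left.

Stack  Input  Action
--------------------
X $    a $    output X → a
a $    a $    match 'a'
$      $      accept

The string is accepted.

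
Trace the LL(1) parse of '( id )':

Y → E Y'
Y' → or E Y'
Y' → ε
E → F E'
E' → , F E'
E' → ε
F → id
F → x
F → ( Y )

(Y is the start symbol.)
Stack is shown with the top on the left.

Stack               Input     Action
------------------------------------
Y $                 ( id ) $  output Y → E Y'
E Y' $              ( id ) $  output E → F E'
F E' Y' $           ( id ) $  output F → ( Y )
( Y ) E' Y' $       ( id ) $  match '('
Y ) E' Y' $         id ) $    output Y → E Y'
E Y' ) E' Y' $      id ) $    output E → F E'
F E' Y' ) E' Y' $   id ) $    output F → id
id E' Y' ) E' Y' $  id ) $    match 'id'
E' Y' ) E' Y' $     ) $       output E' → ε
Y' ) E' Y' $        ) $       output Y' → ε
) E' Y' $           ) $       match ')'
E' Y' $             $         output E' → ε
Y' $                $         output Y' → ε
$                   $         accept

The string is accepted.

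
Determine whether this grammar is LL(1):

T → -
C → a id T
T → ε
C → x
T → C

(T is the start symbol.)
Relevant sets:
  FIRST(C) = { 'a', 'x' }
  FOLLOW(T) = { $ }

For T:
  PREDICT(T → '-') = { '-' }
  PREDICT(T → ε) = { $ }
  PREDICT(T → C) = { 'a', 'x' }
For C:
  PREDICT(C → a id T) = { 'a' }
  PREDICT(C → x) = { 'x' }

All predict sets are disjoint. The grammar IS LL(1).

Answer: Yes, the grammar is LL(1).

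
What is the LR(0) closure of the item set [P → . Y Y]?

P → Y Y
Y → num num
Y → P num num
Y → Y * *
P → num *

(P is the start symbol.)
To compute CLOSURE, for each item [A → α.Bβ] where B is a non-terminal, add [B → .γ] for all productions B → γ; repeat for the newly added items until nothing changes.

Start with: [P → . Y Y]
  [P → . Y Y] has the dot before Y: add [Y → . num num], [Y → . P num num], [Y → . Y * *]
  [Y → . P num num] has the dot before P: add [P → . num *]
No further items can be added.

CLOSURE = { [P → . Y Y], [P → . num *], [Y → . P num num], [Y → . Y * *], [Y → . num num] }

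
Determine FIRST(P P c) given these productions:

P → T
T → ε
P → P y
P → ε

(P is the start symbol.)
FIRST sets of the non-terminals involved (from the grammar, by fixed-point iteration):
  FIRST(P) = { 'y', ε }

To compute FIRST(P P c), process the symbols left to right:
Symbol P is a non-terminal. Add FIRST(P) \ {ε} = { 'y' }
P is nullable (ε ∈ FIRST(P)), continue to the next symbol.
Symbol P is a non-terminal. Add FIRST(P) \ {ε} = { 'y' }
P is nullable (ε ∈ FIRST(P)), continue to the next symbol.
Symbol c is a terminal. Add 'c' and stop.
FIRST(P P c) = { 'c', 'y' }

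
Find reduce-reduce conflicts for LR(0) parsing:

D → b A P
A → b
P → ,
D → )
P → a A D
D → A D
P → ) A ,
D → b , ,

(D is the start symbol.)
Augment with D' → D and build the canonical LR(0) collection (I0 = CLOSURE({[D' → . D]}), then GOTO on every symbol after a dot until no new states appear). It has 18 states:
  I0: { [A → . b], [D → . )], [D → . A D], [D → . b , ,], [D → . b A P], [D' → . D] }  — shift
  I1: { [D → ) .] }  — reduce
  I2: { [A → . b], [D → . )], [D → . A D], [D → . b , ,], [D → . b A P], [D → A . D] }  — shift
  I3: { [D' → D .] }  — accept
  I4: { [A → . b], [A → b .], [D → b . , ,], [D → b . A P] }  — shift, reduce
  I5: { [D → b , . ,] }  — shift
  I6: { [D → b A . P], [P → . ) A ,], [P → . ,], [P → . a A D] }  — shift
  I7: { [A → b .] }  — reduce
  I8: { [A → . b], [P → ) . A ,] }  — shift
  I9: { [P → , .] }  — reduce
  I10: { [D → b A P .] }  — reduce
  I11: { [A → . b], [P → a . A D] }  — shift
  I12: { [A → . b], [D → . )], [D → . A D], [D → . b , ,], [D → . b A P], [P → a A . D] }  — shift
  I13: { [P → a A D .] }  — reduce
  I14: { [P → ) A . ,] }  — shift
  I15: { [P → ) A , .] }  — reduce
  I16: { [D → b , , .] }  — reduce
  I17: { [D → A D .] }  — reduce

No state contains more than one complete item.

Answer: No reduce-reduce conflicts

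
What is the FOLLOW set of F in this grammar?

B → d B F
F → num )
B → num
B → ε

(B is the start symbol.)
To compute FOLLOW(F), find every occurrence of F on a right-hand side N → α F β: add FIRST(β) \ {ε}, and if β is empty or nullable also add FOLLOW(N). Iterate to a fixed point.

In B → d B F: F is at the end, add FOLLOW(B)

The FOLLOW sets referred to above (computed the same way, to a fixed point):
  FOLLOW(B) = { $, 'num' }

Taking the union: FOLLOW(F) = { $, 'num' }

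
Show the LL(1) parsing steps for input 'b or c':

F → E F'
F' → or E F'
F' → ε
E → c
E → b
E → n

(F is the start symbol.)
LL(1) parsing maintains a stack (initially the start symbol over $) and the input. At each step: if the stack top is a terminal, match it against the current input token; if it is a non-terminal N, replace it with the RHS of M[N, lookahead] (the unique production whose predict set contains the lookahead).

Stack is shown with the top on the left.

Stack      Input     Action
---------------------------
F $        b or c $  output F → E F'
E F' $     b or c $  output E → b
b F' $     b or c $  match 'b'
F' $       or c $    output F' → or E F'
or E F' $  or c $    match 'or'
E F' $     c $       output E → c
c F' $     c $       match 'c'
F' $       $         output F' → ε
$          $         accept

The string is accepted.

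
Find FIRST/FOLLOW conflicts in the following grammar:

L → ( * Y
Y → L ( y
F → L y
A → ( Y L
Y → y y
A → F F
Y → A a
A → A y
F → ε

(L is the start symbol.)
Yes. F → L y with FOLLOW(F) on { '(' }; A → A y with FOLLOW(A) on { 'y' }

A FIRST/FOLLOW conflict occurs when a non-terminal N has a nullable alternative N → β (β ⇒* ε) and another alternative N → α with FIRST(α) ∩ FOLLOW(N) ≠ ∅: on such a lookahead the parser cannot decide between expanding α and letting N vanish via β.

Nullable non-terminals: A, F.
FIRST sets used below: FIRST(F) = { '(', ε }, FIRST(A) = { '(', 'y', ε }, FIRST(L) = { '(' }

A: nullable alternative(s) A → F F; FOLLOW(A) = { 'a', 'y' }
  A → ( Y L: FIRST \ {ε} = { '(' } — disjoint from FOLLOW(A)
  A → F F: FIRST \ {ε} = { '(' } — this is the only nullable alternative, skip
  A → A y: FIRST \ {ε} = { '(', 'y' } — overlaps FOLLOW(A) on { 'y' }: CONFLICT

F: nullable alternative(s) F → ε; FOLLOW(F) = { '(', 'a', 'y' }
  F → L y: FIRST \ {ε} = { '(' } — overlaps FOLLOW(F) on { '(' }: CONFLICT
  F → ε: FIRST \ {ε} = { } — this is the only nullable alternative, skip

L, Y have no nullable alternative, so no FIRST/FOLLOW check is needed there.

So the grammar has 2 FIRST/FOLLOW conflicts (marked CONFLICT above).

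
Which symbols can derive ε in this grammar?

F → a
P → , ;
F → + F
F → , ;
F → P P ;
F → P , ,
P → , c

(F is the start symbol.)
None

A non-terminal is nullable if it can derive ε (the empty string): either it has an ε-production, or it has a production whose right-hand side consists entirely of nullable non-terminals.

There are no ε-productions, so no non-terminal can derive ε.
No non-terminals are nullable.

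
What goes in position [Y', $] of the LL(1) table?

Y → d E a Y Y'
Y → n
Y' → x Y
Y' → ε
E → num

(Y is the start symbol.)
To find M[Y', $], we find productions for Y' where $ is in the predict set (PREDICT(N → α) = (FIRST(α) \ {ε}) ∪ (FOLLOW(N) if α ⇒* ε)).

Relevant sets:
  FOLLOW(Y') = { $, 'x' }

Y' → x Y: PREDICT = { 'x' }
Y' → ε: PREDICT = { $, 'x' }
  $ is in predict set, so this production goes in M[Y', $]

M[Y', $] = Y' → ε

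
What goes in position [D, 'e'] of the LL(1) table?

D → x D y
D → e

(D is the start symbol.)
To find M[D, 'e'], we find productions for D where 'e' is in the predict set (PREDICT(N → α) = (FIRST(α) \ {ε}) ∪ (FOLLOW(N) if α ⇒* ε)).

D → x D y: PREDICT = { 'x' }
D → e: PREDICT = { 'e' }
  'e' is in predict set, so this production goes in M[D, 'e']

M[D, 'e'] = D → e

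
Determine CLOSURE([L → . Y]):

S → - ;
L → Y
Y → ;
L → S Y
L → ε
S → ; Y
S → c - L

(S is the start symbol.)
{ [L → . Y], [Y → . ;] }

Start with: [L → . Y]
  [L → . Y] has the dot before Y: add [Y → . ;]
No further items can be added.

CLOSURE = { [L → . Y], [Y → . ;] }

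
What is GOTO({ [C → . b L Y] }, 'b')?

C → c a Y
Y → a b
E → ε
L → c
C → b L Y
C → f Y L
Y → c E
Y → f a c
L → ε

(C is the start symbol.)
GOTO(I, 'b') = CLOSURE({ [A → αX.β] : [A → α.Xβ] ∈ I, X = 'b' })

Items with dot before 'b', with the dot advanced:
  [C → . b L Y] → [C → b . L Y]
Closure of the advanced items:
  [C → b . L Y] has the dot before L: add [L → . c], [L → .]

GOTO = { [C → b . L Y], [L → . c], [L → .] }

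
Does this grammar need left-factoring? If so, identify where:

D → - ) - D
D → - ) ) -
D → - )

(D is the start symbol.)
Left-factoring is needed when two productions for the same non-terminal
share a common prefix on the right-hand side.

Productions for D:
  D → - ) - D
  D → - ) ) -
  D → - )

Found common prefix '- )' in productions for D

Answer: Yes, D has productions with common prefix '- )'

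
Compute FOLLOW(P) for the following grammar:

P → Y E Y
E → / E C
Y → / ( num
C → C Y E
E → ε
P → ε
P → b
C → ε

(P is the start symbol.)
{ $ }

To compute FOLLOW(P), find every occurrence of P on a right-hand side N → α P β: add FIRST(β) \ {ε}, and if β is empty or nullable also add FOLLOW(N). Iterate to a fixed point.

P is the start symbol, so $ ∈ FOLLOW(P).
P does not occur on any right-hand side.

Taking the union: FOLLOW(P) = { $ }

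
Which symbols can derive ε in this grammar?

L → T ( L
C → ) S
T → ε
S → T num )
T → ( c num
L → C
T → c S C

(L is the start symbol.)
{ 'T' }

A non-terminal is nullable if it can derive ε (the empty string): either it has an ε-production, or it has a production whose right-hand side consists entirely of nullable non-terminals.

ε-productions: T → ε
So T is immediately nullable.
No further non-terminal can be added: every production for the remaining non-terminals contains a terminal or a non-nullable non-terminal.
Nullable = { 'T' }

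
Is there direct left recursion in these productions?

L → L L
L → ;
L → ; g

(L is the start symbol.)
Yes, L is left-recursive

L → L L: LEFT RECURSIVE (starts with L)
L → ;: starts with ';'
L → ; g: starts with ';'

The grammar has direct left recursion on: L.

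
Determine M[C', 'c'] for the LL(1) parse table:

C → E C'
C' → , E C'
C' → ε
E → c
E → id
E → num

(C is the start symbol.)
Empty (error entry)

To find M[C', 'c'], we find productions for C' where 'c' is in the predict set (PREDICT(N → α) = (FIRST(α) \ {ε}) ∪ (FOLLOW(N) if α ⇒* ε)).

Relevant sets:
  FOLLOW(C') = { $ }

C' → , E C': PREDICT = { ',' }
C' → ε: PREDICT = { $ }

M[C', 'c'] is empty (no production applies)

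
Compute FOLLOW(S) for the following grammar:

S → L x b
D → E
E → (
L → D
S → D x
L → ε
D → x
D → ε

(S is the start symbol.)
To compute FOLLOW(S), find every occurrence of S on a right-hand side N → α S β: add FIRST(β) \ {ε}, and if β is empty or nullable also add FOLLOW(N). Iterate to a fixed point.

S is the start symbol, so $ ∈ FOLLOW(S).
S does not occur on any right-hand side.

Taking the union: FOLLOW(S) = { $ }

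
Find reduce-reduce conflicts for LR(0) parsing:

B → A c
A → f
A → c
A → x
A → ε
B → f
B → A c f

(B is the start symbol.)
Yes — I4: [A → f .] vs [B → f .]

Augment with B' → B and build the canonical LR(0) collection (I0 = CLOSURE({[B' → . B]}), then GOTO on every symbol after a dot until no new states appear). It has 8 states:
  I0: { [A → . c], [A → . f], [A → . x], [A → .], [B → . A c f], [B → . A c], [B → . f], [B' → . B] }  — shift, reduce
  I1: { [B → A . c f], [B → A . c] }  — shift
  I2: { [B' → B .] }  — accept
  I3: { [A → c .] }  — reduce
  I4: { [A → f .], [B → f .] }  — 2 reduces
  I5: { [A → x .] }  — reduce
  I6: { [B → A c . f], [B → A c .] }  — shift, reduce
  I7: { [B → A c f .] }  — reduce

I4 contains complete items [A → f .], [B → f .] — reduce-reduce conflict.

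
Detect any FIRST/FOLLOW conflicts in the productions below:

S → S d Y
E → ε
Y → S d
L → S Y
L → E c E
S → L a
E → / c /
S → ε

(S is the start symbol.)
Yes. S → S d Y with FOLLOW(S) on { '/', 'c', 'd' }; S → L a with FOLLOW(S) on { '/', 'c', 'd' }

A FIRST/FOLLOW conflict occurs when a non-terminal N has a nullable alternative N → β (β ⇒* ε) and another alternative N → α with FIRST(α) ∩ FOLLOW(N) ≠ ∅: on such a lookahead the parser cannot decide between expanding α and letting N vanish via β.

Nullable non-terminals: E, S.
FIRST sets used below: FIRST(S) = { '/', 'c', 'd', ε }, FIRST(L) = { '/', 'c', 'd' }

E: nullable alternative(s) E → ε; FOLLOW(E) = { 'a', 'c' }
  E → ε: FIRST \ {ε} = { } — this is the only nullable alternative, skip
  E → / c /: FIRST \ {ε} = { '/' } — disjoint from FOLLOW(E)

S: nullable alternative(s) S → ε; FOLLOW(S) = { $, '/', 'c', 'd' }
  S → S d Y: FIRST \ {ε} = { '/', 'c', 'd' } — overlaps FOLLOW(S) on { '/', 'c', 'd' }: CONFLICT
  S → L a: FIRST \ {ε} = { '/', 'c', 'd' } — overlaps FOLLOW(S) on { '/', 'c', 'd' }: CONFLICT
  S → ε: FIRST \ {ε} = { } — this is the only nullable alternative, skip

L, Y have no nullable alternative, so no FIRST/FOLLOW check is needed there.

So the grammar has 2 FIRST/FOLLOW conflicts (marked CONFLICT above).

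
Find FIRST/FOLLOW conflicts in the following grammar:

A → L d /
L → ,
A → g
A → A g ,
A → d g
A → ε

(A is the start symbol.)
Yes. A → g with FOLLOW(A) on { 'g' }; A → A g ',' with FOLLOW(A) on { 'g' }

A FIRST/FOLLOW conflict occurs when a non-terminal N has a nullable alternative N → β (β ⇒* ε) and another alternative N → α with FIRST(α) ∩ FOLLOW(N) ≠ ∅: on such a lookahead the parser cannot decide between expanding α and letting N vanish via β.

Nullable non-terminals: A.
FIRST sets used below: FIRST(L) = { ',' }, FIRST(A) = { ',', 'd', 'g', ε }

A: nullable alternative(s) A → ε; FOLLOW(A) = { $, 'g' }
  A → L d /: FIRST \ {ε} = { ',' } — disjoint from FOLLOW(A)
  A → g: FIRST \ {ε} = { 'g' } — overlaps FOLLOW(A) on { 'g' }: CONFLICT
  A → A g ,: FIRST \ {ε} = { ',', 'd', 'g' } — overlaps FOLLOW(A) on { 'g' }: CONFLICT
  A → d g: FIRST \ {ε} = { 'd' } — disjoint from FOLLOW(A)
  A → ε: FIRST \ {ε} = { } — this is the only nullable alternative, skip

L has no nullable alternative, so no FIRST/FOLLOW check is needed there.

So the grammar has 2 FIRST/FOLLOW conflicts (marked CONFLICT above).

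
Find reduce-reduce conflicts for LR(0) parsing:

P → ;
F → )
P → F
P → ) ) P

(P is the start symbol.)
A reduce-reduce conflict occurs when an LR(0) state has two complete items [A → α .] and [B → β .] — both call for a reduction, and with no lookahead the parser cannot choose between them.

Augment with P' → P and build the canonical LR(0) collection (I0 = CLOSURE({[P' → . P]}), then GOTO on every symbol after a dot until no new states appear). It has 7 states:
  I0: { [F → . )], [P → . ) ) P], [P → . ;], [P → . F], [P' → . P] }  — shift
  I1: { [F → ) .], [P → ) . ) P] }  — shift, reduce
  I2: { [P → ; .] }  — reduce
  I3: { [P → F .] }  — reduce
  I4: { [P' → P .] }  — accept
  I5: { [F → . )], [P → ) ) . P], [P → . ) ) P], [P → . ;], [P → . F] }  — shift
  I6: { [P → ) ) P .] }  — reduce

No state contains more than one complete item.

Answer: No reduce-reduce conflicts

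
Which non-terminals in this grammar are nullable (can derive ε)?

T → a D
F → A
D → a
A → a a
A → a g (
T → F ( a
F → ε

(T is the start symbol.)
{ 'F' }

A non-terminal is nullable if it can derive ε (the empty string): either it has an ε-production, or it has a production whose right-hand side consists entirely of nullable non-terminals.

ε-productions: F → ε
So F is immediately nullable.
No further non-terminal can be added: every production for the remaining non-terminals contains a terminal or a non-nullable non-terminal.
Nullable = { 'F' }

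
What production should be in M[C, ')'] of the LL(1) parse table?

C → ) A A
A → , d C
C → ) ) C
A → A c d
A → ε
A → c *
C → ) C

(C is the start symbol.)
C → ) A A, C → ) ) C, C → ) C

To find M[C, ')'], we find productions for C where ')' is in the predict set (PREDICT(N → α) = (FIRST(α) \ {ε}) ∪ (FOLLOW(N) if α ⇒* ε)).

C → ) A A: PREDICT = { ')' }
  ')' is in predict set, so this production goes in M[C, ')']
C → ) ) C: PREDICT = { ')' }
  ')' is in predict set, so this production goes in M[C, ')']
C → ) C: PREDICT = { ')' }
  ')' is in predict set, so this production goes in M[C, ')']

M[C, ')'] = C → ) A A, C → ) ) C, C → ) C  (a multiply-defined cell — the grammar is not LL(1))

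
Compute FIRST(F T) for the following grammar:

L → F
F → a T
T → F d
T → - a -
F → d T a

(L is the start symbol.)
FIRST sets of the non-terminals involved (from the grammar, by fixed-point iteration):
  FIRST(F) = { 'a', 'd' }

To compute FIRST(F T), process the symbols left to right:
Symbol F is a non-terminal. Add FIRST(F) \ {ε} = { 'a', 'd' }
F is not nullable (ε ∉ FIRST(F)), so stop here.
FIRST(F T) = { 'a', 'd' }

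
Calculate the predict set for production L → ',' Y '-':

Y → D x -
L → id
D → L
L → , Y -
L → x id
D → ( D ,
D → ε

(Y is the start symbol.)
PREDICT(L → ',' Y '-') = (FIRST(RHS) \ {ε}) ∪ (FOLLOW(L) if ε ∈ FIRST(RHS), i.e. RHS ⇒* ε)
FIRST(',' Y '-') = { ',' }
ε ∉ FIRST(',' Y '-'), so FOLLOW(L) is not added.
PREDICT(L → ',' Y '-') = { ',' }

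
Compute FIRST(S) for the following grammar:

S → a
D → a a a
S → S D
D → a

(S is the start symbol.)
To compute FIRST(S), examine every production with S on the left-hand side, reading each right-hand side left to right until a non-nullable symbol is reached.

From S → a:
  - a is a terminal: add 'a' and stop
From S → S D:
  - S is the symbol being defined: contributes nothing new
    S is not nullable, so stop

Collecting: FIRST(S) = { 'a' }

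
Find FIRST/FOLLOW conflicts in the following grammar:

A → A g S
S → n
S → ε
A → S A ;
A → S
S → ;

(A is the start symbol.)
Yes. A → A g S with FOLLOW(A) on { ';', 'g' }; A → S A ';' with FOLLOW(A) on { ';', 'g' }; S → n with FOLLOW(S) on { 'n' }; S → ';' with FOLLOW(S) on { ';' }

Nullable non-terminals: A, S.
FIRST sets used below: FIRST(A) = { ';', 'g', 'n', ε }, FIRST(S) = { ';', 'n', ε }

A: nullable alternative(s) A → S; FOLLOW(A) = { $, ';', 'g' }
  A → A g S: FIRST \ {ε} = { ';', 'g', 'n' } — overlaps FOLLOW(A) on { ';', 'g' }: CONFLICT
  A → S A ;: FIRST \ {ε} = { ';', 'g', 'n' } — overlaps FOLLOW(A) on { ';', 'g' }: CONFLICT
  A → S: FIRST \ {ε} = { ';', 'n' } — this is the only nullable alternative, skip

S: nullable alternative(s) S → ε; FOLLOW(S) = { $, ';', 'g', 'n' }
  S → n: FIRST \ {ε} = { 'n' } — overlaps FOLLOW(S) on { 'n' }: CONFLICT
  S → ε: FIRST \ {ε} = { } — this is the only nullable alternative, skip
  S → ;: FIRST \ {ε} = { ';' } — overlaps FOLLOW(S) on { ';' }: CONFLICT

So the grammar has 4 FIRST/FOLLOW conflicts (marked CONFLICT above).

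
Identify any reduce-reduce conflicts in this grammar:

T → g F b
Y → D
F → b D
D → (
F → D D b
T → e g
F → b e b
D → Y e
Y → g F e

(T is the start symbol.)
Yes — I12: [F → b D .] vs [Y → D .]

Augment with T' → T and build the canonical LR(0) collection (I0 = CLOSURE({[T' → . T]}), then GOTO on every symbol after a dot until no new states appear). It has 20 states:
  I0: { [T → . e g], [T → . g F b], [T' → . T] }  — shift
  I1: { [T' → T .] }  — accept
  I2: { [T → e . g] }  — shift
  I3: { [D → . (], [D → . Y e], [F → . D D b], [F → . b D], [F → . b e b], [T → g . F b], [Y → . D], [Y → . g F e] }  — shift
  I4: { [D → ( .] }  — reduce
  I5: { [D → . (], [D → . Y e], [F → D . D b], [Y → . D], [Y → . g F e], [Y → D .] }  — shift, reduce
  I6: { [T → g F . b] }  — shift
  I7: { [D → Y . e] }  — shift
  I8: { [D → . (], [D → . Y e], [F → b . D], [F → b . e b], [Y → . D], [Y → . g F e] }  — shift
  I9: { [D → . (], [D → . Y e], [F → . D D b], [F → . b D], [F → . b e b], [Y → . D], [Y → . g F e], [Y → g . F e] }  — shift
  I10: { [Y → g F . e] }  — shift
  I11: { [Y → g F e .] }  — reduce
  I12: { [F → b D .], [Y → D .] }  — 2 reduces
  I13: { [F → b e . b] }  — shift
  I14: { [F → b e b .] }  — reduce
  I15: { [D → Y e .] }  — reduce
  I16: { [T → g F b .] }  — reduce
  I17: { [F → D D . b], [Y → D .] }  — shift, reduce
  I18: { [F → D D b .] }  — reduce
  I19: { [T → e g .] }  — reduce

I12 contains complete items [F → b D .], [Y → D .] — reduce-reduce conflict.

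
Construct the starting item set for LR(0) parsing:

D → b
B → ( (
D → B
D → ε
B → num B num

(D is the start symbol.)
First, augment the grammar with D' → D
I₀ = CLOSURE({ [D' → . D] }):
  [D' → . D] has the dot before D: add [D → . b], [D → . B], [D → .]
  [D → . B] has the dot before B: add [B → . ( (], [B → . num B num]
No further items can be added.

I₀ = { [B → . ( (], [B → . num B num], [D → . B], [D → . b], [D → .], [D' → . D] }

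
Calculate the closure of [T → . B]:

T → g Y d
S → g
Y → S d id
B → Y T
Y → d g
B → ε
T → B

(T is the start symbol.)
To compute CLOSURE, for each item [A → α.Bβ] where B is a non-terminal, add [B → .γ] for all productions B → γ; repeat for the newly added items until nothing changes.

Start with: [T → . B]
  [T → . B] has the dot before B: add [B → . Y T], [B → .]
  [B → . Y T] has the dot before Y: add [Y → . S d id], [Y → . d g]
  [Y → . S d id] has the dot before S: add [S → . g]
No further items can be added.

CLOSURE = { [B → . Y T], [B → .], [S → . g], [T → . B], [Y → . S d id], [Y → . d g] }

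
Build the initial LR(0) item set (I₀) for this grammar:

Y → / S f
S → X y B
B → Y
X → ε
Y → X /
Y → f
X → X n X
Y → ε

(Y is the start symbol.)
{ [X → . X n X], [X → .], [Y → . / S f], [Y → . X /], [Y → . f], [Y → .], [Y' → . Y] }

First, augment the grammar with Y' → Y
I₀ = CLOSURE({ [Y' → . Y] }):
  [Y' → . Y] has the dot before Y: add [Y → . / S f], [Y → . X /], [Y → . f], [Y → .]
  [Y → . X /] has the dot before X: add [X → .], [X → . X n X]
No further items can be added.

I₀ = { [X → . X n X], [X → .], [Y → . / S f], [Y → . X /], [Y → . f], [Y → .], [Y' → . Y] }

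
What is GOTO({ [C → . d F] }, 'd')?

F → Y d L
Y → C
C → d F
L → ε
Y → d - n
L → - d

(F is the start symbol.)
GOTO(I, 'd') = CLOSURE({ [A → αX.β] : [A → α.Xβ] ∈ I, X = 'd' })

Items with dot before 'd', with the dot advanced:
  [C → . d F] → [C → d . F]
Closure of the advanced items:
  [C → d . F] has the dot before F: add [F → . Y d L]
  [F → . Y d L] has the dot before Y: add [Y → . C], [Y → . d - n]
  [Y → . C] has the dot before C: add [C → . d F]

GOTO = { [C → . d F], [C → d . F], [F → . Y d L], [Y → . C], [Y → . d - n] }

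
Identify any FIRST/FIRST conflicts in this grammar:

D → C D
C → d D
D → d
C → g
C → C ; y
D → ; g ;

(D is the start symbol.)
A FIRST/FIRST conflict occurs when two productions N → α and N → β for the same non-terminal have FIRST(α) ∩ FIRST(β) ≠ ∅ (with ε ∈ FIRST of a nullable right-hand side, so two nullable alternatives also conflict).

FIRST sets of the non-terminals at (or reachable through a nullable prefix from) the front of some alternative:
  FIRST(C) = { 'd', 'g' }

Productions for D:
  D → C D: FIRST = { 'd', 'g' }
  D → d: FIRST = { 'd' }
  D → ; g ;: FIRST = { ';' }
Productions for C:
  C → d D: FIRST = { 'd' }
  C → g: FIRST = { 'g' }
  C → C ; y: FIRST = { 'd', 'g' }

Conflict for D: D → C D and D → d
  Overlap: { 'd' }
Conflict for C: C → d D and C → C ; y
  Overlap: { 'd' }
Conflict for C: C → g and C → C ; y
  Overlap: { 'g' }

Answer: Yes. D → C D / D → d on { 'd' }; C → d D / C → C ';' y on { 'd' }; C → g / C → C ';' y on { 'g' }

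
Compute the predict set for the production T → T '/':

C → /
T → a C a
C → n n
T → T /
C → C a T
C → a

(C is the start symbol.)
PREDICT(T → T '/') = (FIRST(RHS) \ {ε}) ∪ (FOLLOW(T) if ε ∈ FIRST(RHS), i.e. RHS ⇒* ε)
FIRST(T) = { 'a' }
FIRST(T '/') = { 'a' }
ε ∉ FIRST(T '/'), so FOLLOW(T) is not added.
PREDICT(T → T '/') = { 'a' }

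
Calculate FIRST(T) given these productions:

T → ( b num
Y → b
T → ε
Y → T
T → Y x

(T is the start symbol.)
FIRST sets of the other non-terminals involved (by the same procedure, iterated to a fixed point):
  FIRST(Y) = { '(', 'b', 'x', ε }

From T → ( b num:
  - '(' is a terminal: add '(' and stop
From T → ε:
  - ε-production, so ε ∈ FIRST(T)
From T → Y x:
  - Y is a non-terminal: add FIRST(Y) \ {ε} = { '(', 'b', 'x' }
    Y is nullable, so continue to the next symbol
  - x is a terminal: add 'x' and stop

Collecting: FIRST(T) = { '(', 'b', 'x', ε }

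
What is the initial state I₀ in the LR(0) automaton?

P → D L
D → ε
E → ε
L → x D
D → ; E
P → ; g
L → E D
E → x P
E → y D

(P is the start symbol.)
{ [D → . ; E], [D → .], [P → . ; g], [P → . D L], [P' → . P] }

First, augment the grammar with P' → P
I₀ = CLOSURE({ [P' → . P] }):
  [P' → . P] has the dot before P: add [P → . D L], [P → . ; g]
  [P → . D L] has the dot before D: add [D → .], [D → . ; E]
No further items can be added.

I₀ = { [D → . ; E], [D → .], [P → . ; g], [P → . D L], [P' → . P] }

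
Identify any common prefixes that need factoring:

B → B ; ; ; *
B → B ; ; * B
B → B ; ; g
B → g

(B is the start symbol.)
Left-factoring is needed when two productions for the same non-terminal
share a common prefix on the right-hand side.

Productions for B:
  B → B ; ; ; *
  B → B ; ; * B
  B → B ; ; g
  B → g

Found common prefix 'B ; ;' in productions for B

Answer: Yes, B has productions with common prefix 'B ; ;'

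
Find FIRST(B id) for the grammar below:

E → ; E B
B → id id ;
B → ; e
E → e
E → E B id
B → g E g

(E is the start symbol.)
{ ';', 'g', 'id' }

FIRST sets of the non-terminals involved (from the grammar, by fixed-point iteration):
  FIRST(B) = { ';', 'g', 'id' }

To compute FIRST(B id), process the symbols left to right:
Symbol B is a non-terminal. Add FIRST(B) \ {ε} = { ';', 'g', 'id' }
B is not nullable (ε ∉ FIRST(B)), so stop here.
FIRST(B id) = { ';', 'g', 'id' }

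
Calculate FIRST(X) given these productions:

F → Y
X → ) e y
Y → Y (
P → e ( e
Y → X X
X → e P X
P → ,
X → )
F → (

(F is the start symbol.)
To compute FIRST(X), examine every production with X on the left-hand side, reading each right-hand side left to right until a non-nullable symbol is reached.

From X → ) e y:
  - ')' is a terminal: add ')' and stop
From X → e P X:
  - e is a terminal: add 'e' and stop
From X → ):
  - ')' is a terminal: add ')' and stop

Collecting: FIRST(X) = { ')', 'e' }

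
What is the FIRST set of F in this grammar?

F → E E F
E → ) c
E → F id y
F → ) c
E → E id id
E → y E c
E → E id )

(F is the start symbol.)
FIRST sets of the other non-terminals involved (by the same procedure, iterated to a fixed point):
  FIRST(E) = { ')', 'y' }

From F → E E F:
  - E is a non-terminal: add FIRST(E) \ {ε} = { ')', 'y' }
    E is not nullable, so stop
From F → ) c:
  - ')' is a terminal: add ')' and stop

Collecting: FIRST(F) = { ')', 'y' }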